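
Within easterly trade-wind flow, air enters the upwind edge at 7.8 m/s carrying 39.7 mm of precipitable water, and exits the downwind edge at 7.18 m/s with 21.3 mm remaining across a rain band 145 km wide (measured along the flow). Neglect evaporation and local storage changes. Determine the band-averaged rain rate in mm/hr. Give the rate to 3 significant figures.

Column moisture flux per unit crosswind length is F = V × PW.
Inflow: F_in = 7.8 × 39.7 = 309.66 mm·m/s
Outflow: F_out = 7.18 × 21.3 = 152.934 mm·m/s
Steady-state rate R = (F_in − F_out)/L = (309.66 − 152.934) / 145000 m = 1.081e-03 mm/s.
R = 1.081e-03 × 3600 = 3.89 mm/hr.

R ≈ 3.89 mm/hr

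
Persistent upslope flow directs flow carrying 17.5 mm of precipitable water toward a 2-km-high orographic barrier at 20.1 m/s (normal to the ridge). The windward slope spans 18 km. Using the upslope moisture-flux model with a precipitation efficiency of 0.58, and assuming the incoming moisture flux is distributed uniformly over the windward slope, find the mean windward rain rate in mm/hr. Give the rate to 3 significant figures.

R ≈ 40.8 mm/hr

Incoming column moisture flux per unit ridge length: F = V × PW = 20.1 × 17.5 = 351.75 mm·m/s.
Spread over the 18 km slope with efficiency ε = 0.58: R = ε·F/W = 0.58 × 351.75 / 18000 m = 1.133e-02 mm/s.
R = 1.133e-02 × 3600 = 40.8 mm/hr.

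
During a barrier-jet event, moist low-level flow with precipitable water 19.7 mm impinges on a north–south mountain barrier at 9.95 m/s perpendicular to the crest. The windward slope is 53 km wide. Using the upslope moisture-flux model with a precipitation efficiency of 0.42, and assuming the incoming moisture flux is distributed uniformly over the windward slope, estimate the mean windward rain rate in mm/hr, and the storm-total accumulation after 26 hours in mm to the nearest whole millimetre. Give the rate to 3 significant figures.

R ≈ 5.59 mm/hr; total ≈ 145 mm

Incoming column moisture flux per unit ridge length: F = V × PW = 9.95 × 19.7 = 196.015 mm·m/s.
Spread over the 53 km slope with efficiency ε = 0.42: R = ε·F/W = 0.42 × 196.015 / 53000 m = 1.553e-03 mm/s.
R = 1.553e-03 × 3600 = 5.59 mm/hr.
Over 26 h: total = 5.59 × 26 = 145.34 ≈ 145 mm.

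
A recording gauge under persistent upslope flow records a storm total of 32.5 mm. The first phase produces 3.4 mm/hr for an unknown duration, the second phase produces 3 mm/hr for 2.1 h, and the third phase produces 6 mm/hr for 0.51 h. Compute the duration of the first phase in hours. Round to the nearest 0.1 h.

duration ≈ 6.8 h

Known phases: 3 × 2.1 + 6 × 0.51 = 6.3 + 3.06 = 9.36 mm.
Remaining depth = 32.5 − 9.36 = 23.14 mm.
Duration = 23.14 / 3.4 = 6.8 h.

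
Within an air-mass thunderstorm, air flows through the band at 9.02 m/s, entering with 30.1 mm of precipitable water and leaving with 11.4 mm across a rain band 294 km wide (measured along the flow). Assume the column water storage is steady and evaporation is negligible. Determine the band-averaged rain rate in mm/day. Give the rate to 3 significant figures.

Column moisture flux per unit crosswind length is F = V × PW.
Inflow: F_in = 9.02 × 30.1 = 271.502 mm·m/s
Outflow: F_out = 9.02 × 11.4 = 102.828 mm·m/s
Steady-state rate R = (F_in − F_out)/L = (271.502 − 102.828) / 294000 m = 5.737e-04 mm/s.
R = 5.737e-04 × 3600 × 24 = 49.6 mm/day.

R ≈ 49.6 mm/day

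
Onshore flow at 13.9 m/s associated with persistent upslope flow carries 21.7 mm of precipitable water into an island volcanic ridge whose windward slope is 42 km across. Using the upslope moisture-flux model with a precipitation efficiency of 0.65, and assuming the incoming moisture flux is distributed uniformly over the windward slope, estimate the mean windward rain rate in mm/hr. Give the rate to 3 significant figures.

R ≈ 16.8 mm/hr

Incoming column moisture flux per unit ridge length: F = V × PW = 13.9 × 21.7 = 301.63 mm·m/s.
Spread over the 42 km slope with efficiency ε = 0.65: R = ε·F/W = 0.65 × 301.63 / 42000 m = 4.668e-03 mm/s.
R = 4.668e-03 × 3600 = 16.8 mm/hr.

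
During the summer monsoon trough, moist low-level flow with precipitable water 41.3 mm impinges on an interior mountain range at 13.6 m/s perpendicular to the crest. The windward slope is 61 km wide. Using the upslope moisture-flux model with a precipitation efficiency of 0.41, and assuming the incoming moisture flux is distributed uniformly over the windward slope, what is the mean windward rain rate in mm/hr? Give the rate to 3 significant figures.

R ≈ 13.6 mm/hr

Incoming column moisture flux per unit ridge length: F = V × PW = 13.6 × 41.3 = 561.68 mm·m/s.
Spread over the 61 km slope with efficiency ε = 0.41: R = ε·F/W = 0.41 × 561.68 / 61000 m = 3.775e-03 mm/s.
R = 3.775e-03 × 3600 = 13.6 mm/hr.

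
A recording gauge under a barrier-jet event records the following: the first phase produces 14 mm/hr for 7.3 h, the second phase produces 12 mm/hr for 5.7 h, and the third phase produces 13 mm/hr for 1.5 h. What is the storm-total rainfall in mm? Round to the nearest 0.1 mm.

total ≈ 190.1 mm

Total = Σ Rᵢ Δtᵢ = 14 × 7.3 + 12 × 5.7 + 13 × 1.5
      = 102.2 + 68.4 + 19.5 = 190.1 mm.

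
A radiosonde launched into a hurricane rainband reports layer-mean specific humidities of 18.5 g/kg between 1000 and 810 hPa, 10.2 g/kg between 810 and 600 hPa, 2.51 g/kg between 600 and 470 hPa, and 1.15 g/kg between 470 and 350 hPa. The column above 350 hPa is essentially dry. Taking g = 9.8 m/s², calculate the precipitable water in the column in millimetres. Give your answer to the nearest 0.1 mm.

PW ≈ 62.5 mm

Precipitable water is the column-integrated vapour mass per unit area: PW = (1/g) Σ q̄ Δp, with q in kg/kg and Δp in Pa (1 kg/m² of water = 1 mm).
Layer 1000–810 hPa: Δp = 190 hPa = 19000 Pa, q̄ = 0.0185 kg/kg → 0.0185 × 19000 / 9.8 = 35.87 mm
Layer 810–600 hPa: Δp = 210 hPa = 21000 Pa, q̄ = 0.0102 kg/kg → 0.0102 × 21000 / 9.8 = 21.86 mm
Layer 600–470 hPa: Δp = 130 hPa = 13000 Pa, q̄ = 0.00251 kg/kg → 0.00251 × 13000 / 9.8 = 3.33 mm
Layer 470–350 hPa: Δp = 120 hPa = 12000 Pa, q̄ = 0.00115 kg/kg → 0.00115 × 12000 / 9.8 = 1.41 mm
PW = 35.87 + 21.86 + 3.33 + 1.41 = 62.47 ≈ 62.5 mm.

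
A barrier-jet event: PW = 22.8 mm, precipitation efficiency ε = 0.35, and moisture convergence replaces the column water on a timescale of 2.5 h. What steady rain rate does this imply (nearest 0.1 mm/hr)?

Each overturning extracts ε × PW = 0.35 × 22.8 = 7.98 mm.
Rate = ε·PW / τ = 7.98 / 2.5 h = 3.2 mm/hr.

R ≈ 3.2 mm/hr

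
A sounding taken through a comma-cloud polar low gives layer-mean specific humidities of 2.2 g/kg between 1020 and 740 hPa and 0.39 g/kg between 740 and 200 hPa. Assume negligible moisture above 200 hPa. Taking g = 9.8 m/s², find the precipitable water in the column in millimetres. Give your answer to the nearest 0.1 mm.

PW ≈ 8.4 mm

Precipitable water is the column-integrated vapour mass per unit area: PW = (1/g) Σ q̄ Δp, with q in kg/kg and Δp in Pa (1 kg/m² of water = 1 mm).
Layer 1020–740 hPa: Δp = 280 hPa = 28000 Pa, q̄ = 0.0022 kg/kg → 0.0022 × 28000 / 9.8 = 6.29 mm
Layer 740–200 hPa: Δp = 540 hPa = 54000 Pa, q̄ = 0.00039 kg/kg → 0.00039 × 54000 / 9.8 = 2.15 mm
PW = 6.29 + 2.15 = 8.44 ≈ 8.4 mm.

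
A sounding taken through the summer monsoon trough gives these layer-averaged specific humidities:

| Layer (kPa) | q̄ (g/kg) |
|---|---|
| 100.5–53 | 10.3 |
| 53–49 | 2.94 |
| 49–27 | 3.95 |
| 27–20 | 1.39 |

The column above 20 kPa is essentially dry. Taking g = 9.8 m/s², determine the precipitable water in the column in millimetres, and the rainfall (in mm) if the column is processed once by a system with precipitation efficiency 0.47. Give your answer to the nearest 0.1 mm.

Precipitable water is the column-integrated vapour mass per unit area: PW = (1/g) Σ q̄ Δp, with q in kg/kg and Δp in Pa (1 kg/m² of water = 1 mm).
Layer 100.5–53 kPa: Δp = 475 hPa = 47500 Pa, q̄ = 0.0103 kg/kg → 0.0103 × 47500 / 9.8 = 49.92 mm
Layer 53–49 kPa: Δp = 40 hPa = 4000 Pa, q̄ = 0.00294 kg/kg → 0.00294 × 4000 / 9.8 = 1.20 mm
Layer 49–27 kPa: Δp = 220 hPa = 22000 Pa, q̄ = 0.00395 kg/kg → 0.00395 × 22000 / 9.8 = 8.87 mm
Layer 27–20 kPa: Δp = 70 hPa = 7000 Pa, q̄ = 0.00139 kg/kg → 0.00139 × 7000 / 9.8 = 0.99 mm
PW = 49.92 + 1.20 + 8.87 + 0.99 = 60.98 ≈ 61.0 mm.
Rainfall = ε × PW = 0.47 × 61.0 = 28.7 mm.

PW ≈ 61.0 mm; rainfall ≈ 28.7 mm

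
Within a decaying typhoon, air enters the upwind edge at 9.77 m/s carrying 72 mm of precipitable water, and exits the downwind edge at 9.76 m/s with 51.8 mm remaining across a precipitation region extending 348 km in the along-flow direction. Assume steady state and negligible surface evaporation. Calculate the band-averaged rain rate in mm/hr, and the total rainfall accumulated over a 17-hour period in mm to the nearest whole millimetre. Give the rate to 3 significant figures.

R ≈ 2.05 mm/hr; total ≈ 35 mm

Column moisture flux per unit crosswind length is F = V × PW.
Inflow: F_in = 9.77 × 72 = 703.44 mm·m/s
Outflow: F_out = 9.76 × 51.8 = 505.568 mm·m/s
Steady-state rate R = (F_in − F_out)/L = (703.44 − 505.568) / 348000 m = 5.686e-04 mm/s.
R = 5.686e-04 × 3600 = 2.05 mm/hr.
Over 17 h: total = 2.05 × 17 = 34.85 ≈ 35 mm.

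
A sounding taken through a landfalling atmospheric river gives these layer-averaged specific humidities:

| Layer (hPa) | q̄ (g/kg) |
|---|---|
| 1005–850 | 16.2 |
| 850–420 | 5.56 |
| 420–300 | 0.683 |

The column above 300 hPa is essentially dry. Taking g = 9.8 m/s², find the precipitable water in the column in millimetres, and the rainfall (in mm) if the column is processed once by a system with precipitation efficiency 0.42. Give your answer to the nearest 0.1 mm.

Precipitable water is the column-integrated vapour mass per unit area: PW = (1/g) Σ q̄ Δp, with q in kg/kg and Δp in Pa (1 kg/m² of water = 1 mm).
Layer 1005–850 hPa: Δp = 155 hPa = 15500 Pa, q̄ = 0.0162 kg/kg → 0.0162 × 15500 / 9.8 = 25.62 mm
Layer 850–420 hPa: Δp = 430 hPa = 43000 Pa, q̄ = 0.00556 kg/kg → 0.00556 × 43000 / 9.8 = 24.40 mm
Layer 420–300 hPa: Δp = 120 hPa = 12000 Pa, q̄ = 0.000683 kg/kg → 0.000683 × 12000 / 9.8 = 0.84 mm
PW = 25.62 + 24.40 + 0.84 = 50.86 ≈ 50.9 mm.
Rainfall = ε × PW = 0.42 × 50.9 = 21.4 mm.

PW ≈ 50.9 mm; rainfall ≈ 21.4 mm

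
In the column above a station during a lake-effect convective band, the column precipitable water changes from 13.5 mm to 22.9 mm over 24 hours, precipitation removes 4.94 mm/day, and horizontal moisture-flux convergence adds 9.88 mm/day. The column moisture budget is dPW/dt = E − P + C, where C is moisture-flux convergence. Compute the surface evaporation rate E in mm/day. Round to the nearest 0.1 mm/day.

dPW/dt = (22.9 − 13.5) mm / (24/24 day) = +9.400 mm/day.
E = dPW/dt + P − C = (+9.400) + 4.94 − (9.88) = 4.5 mm/day.

E ≈ 4.5 mm/day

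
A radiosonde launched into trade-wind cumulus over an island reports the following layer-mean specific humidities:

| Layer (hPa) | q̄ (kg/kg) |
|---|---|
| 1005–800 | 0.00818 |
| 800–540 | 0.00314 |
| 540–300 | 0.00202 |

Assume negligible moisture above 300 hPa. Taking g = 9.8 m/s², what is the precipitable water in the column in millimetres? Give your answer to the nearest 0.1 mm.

Precipitable water is the column-integrated vapour mass per unit area: PW = (1/g) Σ q̄ Δp, with q in kg/kg and Δp in Pa (1 kg/m² of water = 1 mm).
Layer 1005–800 hPa: Δp = 205 hPa = 20500 Pa, q̄ = 0.00818 kg/kg → 0.00818 × 20500 / 9.8 = 17.11 mm
Layer 800–540 hPa: Δp = 260 hPa = 26000 Pa, q̄ = 0.00314 kg/kg → 0.00314 × 26000 / 9.8 = 8.33 mm
Layer 540–300 hPa: Δp = 240 hPa = 24000 Pa, q̄ = 0.00202 kg/kg → 0.00202 × 24000 / 9.8 = 4.95 mm
PW = 17.11 + 8.33 + 4.95 = 30.39 ≈ 30.4 mm.

PW ≈ 30.4 mm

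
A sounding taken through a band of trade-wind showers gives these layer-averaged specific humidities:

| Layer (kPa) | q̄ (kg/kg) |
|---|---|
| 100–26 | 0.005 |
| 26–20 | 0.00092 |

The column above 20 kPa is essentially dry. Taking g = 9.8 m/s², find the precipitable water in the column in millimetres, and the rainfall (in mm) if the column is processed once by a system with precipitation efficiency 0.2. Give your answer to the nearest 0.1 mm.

PW ≈ 38.3 mm; rainfall ≈ 7.7 mm

Precipitable water is the column-integrated vapour mass per unit area: PW = (1/g) Σ q̄ Δp, with q in kg/kg and Δp in Pa (1 kg/m² of water = 1 mm).
Layer 100–26 kPa: Δp = 740 hPa = 74000 Pa, q̄ = 0.005 kg/kg → 0.005 × 74000 / 9.8 = 37.76 mm
Layer 26–20 kPa: Δp = 60 hPa = 6000 Pa, q̄ = 0.00092 kg/kg → 0.00092 × 6000 / 9.8 = 0.56 mm
PW = 37.76 + 0.56 = 38.32 ≈ 38.3 mm.
Rainfall = ε × PW = 0.2 × 38.3 = 7.7 mm.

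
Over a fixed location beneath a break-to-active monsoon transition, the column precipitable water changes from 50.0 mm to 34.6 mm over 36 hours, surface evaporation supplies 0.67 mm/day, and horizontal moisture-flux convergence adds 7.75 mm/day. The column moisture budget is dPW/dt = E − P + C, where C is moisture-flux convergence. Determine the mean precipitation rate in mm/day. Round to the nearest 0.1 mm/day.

dPW/dt = (34.6 − 50.0) mm / (36/24 day) = -10.267 mm/day.
P = E + C − dPW/dt = 0.67 + (7.75) − (-10.267) = 18.7 mm/day.

P ≈ 18.7 mm/day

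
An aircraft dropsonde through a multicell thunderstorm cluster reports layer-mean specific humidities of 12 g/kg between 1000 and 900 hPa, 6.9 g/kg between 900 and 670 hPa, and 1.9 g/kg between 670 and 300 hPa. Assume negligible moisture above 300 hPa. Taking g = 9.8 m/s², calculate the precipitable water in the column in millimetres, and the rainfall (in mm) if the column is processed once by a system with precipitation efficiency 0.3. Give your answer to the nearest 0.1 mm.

PW ≈ 35.6 mm; rainfall ≈ 10.7 mm

Precipitable water is the column-integrated vapour mass per unit area: PW = (1/g) Σ q̄ Δp, with q in kg/kg and Δp in Pa (1 kg/m² of water = 1 mm).
Layer 1000–900 hPa: Δp = 100 hPa = 10000 Pa, q̄ = 0.012 kg/kg → 0.012 × 10000 / 9.8 = 12.24 mm
Layer 900–670 hPa: Δp = 230 hPa = 23000 Pa, q̄ = 0.0069 kg/kg → 0.0069 × 23000 / 9.8 = 16.19 mm
Layer 670–300 hPa: Δp = 370 hPa = 37000 Pa, q̄ = 0.0019 kg/kg → 0.0019 × 37000 / 9.8 = 7.17 mm
PW = 12.24 + 16.19 + 7.17 = 35.60 ≈ 35.6 mm.
Rainfall = ε × PW = 0.3 × 35.6 = 10.7 mm.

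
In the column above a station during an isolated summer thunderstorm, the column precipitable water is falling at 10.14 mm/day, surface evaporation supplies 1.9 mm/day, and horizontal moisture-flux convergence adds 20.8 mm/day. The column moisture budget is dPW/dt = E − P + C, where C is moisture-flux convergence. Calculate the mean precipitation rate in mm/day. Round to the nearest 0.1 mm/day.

P ≈ 32.8 mm/day

dPW/dt = -10.14 mm/day.
P = E + C − dPW/dt = 1.9 + (20.8) − (-10.14) = 32.8 mm/day.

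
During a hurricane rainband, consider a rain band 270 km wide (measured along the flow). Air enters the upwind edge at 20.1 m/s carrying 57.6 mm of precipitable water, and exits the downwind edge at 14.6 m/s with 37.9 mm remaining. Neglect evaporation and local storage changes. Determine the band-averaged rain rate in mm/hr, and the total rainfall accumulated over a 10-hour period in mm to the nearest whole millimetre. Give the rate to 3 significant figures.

Column moisture flux per unit crosswind length is F = V × PW.
Inflow: F_in = 20.1 × 57.6 = 1157.76 mm·m/s
Outflow: F_out = 14.6 × 37.9 = 553.34 mm·m/s
Steady-state rate R = (F_in − F_out)/L = (1157.76 − 553.34) / 270000 m = 2.239e-03 mm/s.
R = 2.239e-03 × 3600 = 8.06 mm/hr.
Over 10 h: total = 8.06 × 10 = 80.6 ≈ 81 mm.

R ≈ 8.06 mm/hr; total ≈ 81 mm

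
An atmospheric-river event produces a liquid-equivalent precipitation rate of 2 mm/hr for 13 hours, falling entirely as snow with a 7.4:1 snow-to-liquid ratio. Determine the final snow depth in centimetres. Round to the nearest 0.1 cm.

Liquid-equivalent depth = 2 × 13 = 26 mm.
Snow depth = 26 mm × 7.4 = 192.4 mm = 19.2 cm.

snow depth ≈ 19.2 cm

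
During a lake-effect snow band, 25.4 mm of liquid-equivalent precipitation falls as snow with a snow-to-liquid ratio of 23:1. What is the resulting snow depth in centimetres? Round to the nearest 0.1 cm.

snow depth ≈ 58.4 cm

Snow depth = liquid × ratio = 25.4 mm × 23 = 584.2 mm = 58.4 cm.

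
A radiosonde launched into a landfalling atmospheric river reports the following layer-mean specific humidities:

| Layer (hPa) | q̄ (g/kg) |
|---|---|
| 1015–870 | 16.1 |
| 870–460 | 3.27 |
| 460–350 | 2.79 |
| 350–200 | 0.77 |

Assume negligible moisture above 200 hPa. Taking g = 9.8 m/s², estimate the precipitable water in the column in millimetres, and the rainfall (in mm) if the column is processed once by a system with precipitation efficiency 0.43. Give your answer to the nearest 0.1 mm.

PW ≈ 41.8 mm; rainfall ≈ 18.0 mm

Precipitable water is the column-integrated vapour mass per unit area: PW = (1/g) Σ q̄ Δp, with q in kg/kg and Δp in Pa (1 kg/m² of water = 1 mm).
Layer 1015–870 hPa: Δp = 145 hPa = 14500 Pa, q̄ = 0.0161 kg/kg → 0.0161 × 14500 / 9.8 = 23.82 mm
Layer 870–460 hPa: Δp = 410 hPa = 41000 Pa, q̄ = 0.00327 kg/kg → 0.00327 × 41000 / 9.8 = 13.68 mm
Layer 460–350 hPa: Δp = 110 hPa = 11000 Pa, q̄ = 0.00279 kg/kg → 0.00279 × 11000 / 9.8 = 3.13 mm
Layer 350–200 hPa: Δp = 150 hPa = 15000 Pa, q̄ = 0.00077 kg/kg → 0.00077 × 15000 / 9.8 = 1.18 mm
PW = 23.82 + 13.68 + 3.13 + 1.18 = 41.81 ≈ 41.8 mm.
Rainfall = ε × PW = 0.43 × 41.8 = 18.0 mm.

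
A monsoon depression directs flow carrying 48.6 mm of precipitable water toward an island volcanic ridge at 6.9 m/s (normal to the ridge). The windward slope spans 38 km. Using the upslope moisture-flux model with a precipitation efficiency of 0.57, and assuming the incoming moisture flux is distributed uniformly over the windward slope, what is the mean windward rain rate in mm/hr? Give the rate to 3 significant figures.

R ≈ 18.1 mm/hr

Incoming column moisture flux per unit ridge length: F = V × PW = 6.9 × 48.6 = 335.34 mm·m/s.
Spread over the 38 km slope with efficiency ε = 0.57: R = ε·F/W = 0.57 × 335.34 / 38000 m = 5.030e-03 mm/s.
R = 5.030e-03 × 3600 = 18.1 mm/hr.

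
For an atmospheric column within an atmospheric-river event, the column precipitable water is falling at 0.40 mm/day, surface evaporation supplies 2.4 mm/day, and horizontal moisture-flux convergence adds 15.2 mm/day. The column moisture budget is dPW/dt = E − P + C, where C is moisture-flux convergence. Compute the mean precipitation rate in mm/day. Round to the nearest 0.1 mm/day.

P ≈ 18.0 mm/day

dPW/dt = -0.40 mm/day.
P = E + C − dPW/dt = 2.4 + (15.2) − (-0.40) = 18.0 mm/day.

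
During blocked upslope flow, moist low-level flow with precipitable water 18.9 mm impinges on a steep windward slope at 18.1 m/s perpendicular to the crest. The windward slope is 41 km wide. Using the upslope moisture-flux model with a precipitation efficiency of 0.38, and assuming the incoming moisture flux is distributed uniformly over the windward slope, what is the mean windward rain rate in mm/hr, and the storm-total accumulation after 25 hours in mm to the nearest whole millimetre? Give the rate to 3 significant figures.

Incoming column moisture flux per unit ridge length: F = V × PW = 18.1 × 18.9 = 342.09 mm·m/s.
Spread over the 41 km slope with efficiency ε = 0.38: R = ε·F/W = 0.38 × 342.09 / 41000 m = 3.171e-03 mm/s.
R = 3.171e-03 × 3600 = 11.4 mm/hr.
Over 25 h: total = 11.4 × 25 = 285 mm.

R ≈ 11.4 mm/hr; total ≈ 285 mm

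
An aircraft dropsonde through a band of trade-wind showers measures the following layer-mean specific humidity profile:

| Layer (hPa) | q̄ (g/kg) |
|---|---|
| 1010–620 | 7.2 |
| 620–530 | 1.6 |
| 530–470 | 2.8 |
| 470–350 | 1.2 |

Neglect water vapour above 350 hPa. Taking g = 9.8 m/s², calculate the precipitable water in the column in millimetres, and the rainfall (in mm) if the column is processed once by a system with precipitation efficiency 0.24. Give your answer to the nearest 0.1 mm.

PW ≈ 33.3 mm; rainfall ≈ 8.0 mm

Precipitable water is the column-integrated vapour mass per unit area: PW = (1/g) Σ q̄ Δp, with q in kg/kg and Δp in Pa (1 kg/m² of water = 1 mm).
Layer 1010–620 hPa: Δp = 390 hPa = 39000 Pa, q̄ = 0.0072 kg/kg → 0.0072 × 39000 / 9.8 = 28.65 mm
Layer 620–530 hPa: Δp = 90 hPa = 9000 Pa, q̄ = 0.0016 kg/kg → 0.0016 × 9000 / 9.8 = 1.47 mm
Layer 530–470 hPa: Δp = 60 hPa = 6000 Pa, q̄ = 0.0028 kg/kg → 0.0028 × 6000 / 9.8 = 1.71 mm
Layer 470–350 hPa: Δp = 120 hPa = 12000 Pa, q̄ = 0.0012 kg/kg → 0.0012 × 12000 / 9.8 = 1.47 mm
PW = 28.65 + 1.47 + 1.71 + 1.47 = 33.30 ≈ 33.3 mm.
Rainfall = ε × PW = 0.24 × 33.3 = 8.0 mm.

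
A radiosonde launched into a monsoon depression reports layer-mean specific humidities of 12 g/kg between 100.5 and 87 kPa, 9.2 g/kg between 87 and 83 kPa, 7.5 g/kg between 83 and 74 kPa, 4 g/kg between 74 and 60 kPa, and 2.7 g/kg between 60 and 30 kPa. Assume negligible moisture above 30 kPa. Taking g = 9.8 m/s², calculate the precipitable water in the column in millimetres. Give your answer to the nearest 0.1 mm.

Precipitable water is the column-integrated vapour mass per unit area: PW = (1/g) Σ q̄ Δp, with q in kg/kg and Δp in Pa (1 kg/m² of water = 1 mm).
Layer 100.5–87 kPa: Δp = 135 hPa = 13500 Pa, q̄ = 0.012 kg/kg → 0.012 × 13500 / 9.8 = 16.53 mm
Layer 87–83 kPa: Δp = 40 hPa = 4000 Pa, q̄ = 0.0092 kg/kg → 0.0092 × 4000 / 9.8 = 3.76 mm
Layer 83–74 kPa: Δp = 90 hPa = 9000 Pa, q̄ = 0.0075 kg/kg → 0.0075 × 9000 / 9.8 = 6.89 mm
Layer 74–60 kPa: Δp = 140 hPa = 14000 Pa, q̄ = 0.004 kg/kg → 0.004 × 14000 / 9.8 = 5.71 mm
Layer 60–30 kPa: Δp = 300 hPa = 30000 Pa, q̄ = 0.0027 kg/kg → 0.0027 × 30000 / 9.8 = 8.27 mm
PW = 16.53 + 3.76 + 6.89 + 5.71 + 8.27 = 41.16 ≈ 41.2 mm.

PW ≈ 41.2 mm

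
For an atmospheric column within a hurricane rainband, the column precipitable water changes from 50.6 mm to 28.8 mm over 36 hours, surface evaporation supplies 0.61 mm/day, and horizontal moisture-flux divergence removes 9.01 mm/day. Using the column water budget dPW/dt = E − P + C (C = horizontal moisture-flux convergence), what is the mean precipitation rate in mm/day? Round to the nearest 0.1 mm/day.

P ≈ 6.1 mm/day

dPW/dt = (28.8 − 50.6) mm / (36/24 day) = -14.533 mm/day.
P = E + C − dPW/dt = 0.61 + (-9.01) − (-14.533) = 6.1 mm/day.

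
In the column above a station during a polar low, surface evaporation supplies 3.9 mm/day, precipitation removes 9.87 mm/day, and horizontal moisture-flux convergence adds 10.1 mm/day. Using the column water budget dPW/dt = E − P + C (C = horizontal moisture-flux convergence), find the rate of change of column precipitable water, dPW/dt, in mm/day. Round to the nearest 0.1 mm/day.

dPW/dt = E − P + C = 3.9 − 9.87 + (10.1) = 4.1 mm/day.

dPW/dt ≈ 4.1 mm/day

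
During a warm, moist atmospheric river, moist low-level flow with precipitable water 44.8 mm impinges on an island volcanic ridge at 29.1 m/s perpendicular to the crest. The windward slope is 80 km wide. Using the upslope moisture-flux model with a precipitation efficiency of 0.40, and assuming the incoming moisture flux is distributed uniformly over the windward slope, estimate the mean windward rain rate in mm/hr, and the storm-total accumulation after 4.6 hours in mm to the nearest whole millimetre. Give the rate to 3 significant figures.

R ≈ 23.5 mm/hr; total ≈ 108 mm

Incoming column moisture flux per unit ridge length: F = V × PW = 29.1 × 44.8 = 1303.68 mm·m/s.
Spread over the 80 km slope with efficiency ε = 0.40: R = ε·F/W = 0.40 × 1303.68 / 80000 m = 6.518e-03 mm/s.
R = 6.518e-03 × 3600 = 23.5 mm/hr.
Over 4.6 h: total = 23.5 × 4.6 = 108.1 ≈ 108 mm.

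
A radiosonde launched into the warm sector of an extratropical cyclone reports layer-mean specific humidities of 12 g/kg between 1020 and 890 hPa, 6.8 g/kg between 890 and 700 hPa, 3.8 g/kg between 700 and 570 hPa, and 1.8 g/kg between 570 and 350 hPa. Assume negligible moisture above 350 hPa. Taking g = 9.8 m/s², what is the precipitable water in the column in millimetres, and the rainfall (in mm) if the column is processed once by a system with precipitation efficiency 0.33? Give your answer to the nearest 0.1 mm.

PW ≈ 38.2 mm; rainfall ≈ 12.6 mm

Precipitable water is the column-integrated vapour mass per unit area: PW = (1/g) Σ q̄ Δp, with q in kg/kg and Δp in Pa (1 kg/m² of water = 1 mm).
Layer 1020–890 hPa: Δp = 130 hPa = 13000 Pa, q̄ = 0.012 kg/kg → 0.012 × 13000 / 9.8 = 15.92 mm
Layer 890–700 hPa: Δp = 190 hPa = 19000 Pa, q̄ = 0.0068 kg/kg → 0.0068 × 19000 / 9.8 = 13.18 mm
Layer 700–570 hPa: Δp = 130 hPa = 13000 Pa, q̄ = 0.0038 kg/kg → 0.0038 × 13000 / 9.8 = 5.04 mm
Layer 570–350 hPa: Δp = 220 hPa = 22000 Pa, q̄ = 0.0018 kg/kg → 0.0018 × 22000 / 9.8 = 4.04 mm
PW = 15.92 + 13.18 + 5.04 + 4.04 = 38.18 ≈ 38.2 mm.
Rainfall = ε × PW = 0.33 × 38.2 = 12.6 mm.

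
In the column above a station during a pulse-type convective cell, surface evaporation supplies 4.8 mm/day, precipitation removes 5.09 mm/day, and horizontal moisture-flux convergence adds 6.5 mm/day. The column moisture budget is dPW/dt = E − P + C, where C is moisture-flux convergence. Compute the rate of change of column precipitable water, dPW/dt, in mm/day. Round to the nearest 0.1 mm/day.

dPW/dt ≈ 6.2 mm/day

dPW/dt = E − P + C = 4.8 − 5.09 + (6.5) = 6.2 mm/day.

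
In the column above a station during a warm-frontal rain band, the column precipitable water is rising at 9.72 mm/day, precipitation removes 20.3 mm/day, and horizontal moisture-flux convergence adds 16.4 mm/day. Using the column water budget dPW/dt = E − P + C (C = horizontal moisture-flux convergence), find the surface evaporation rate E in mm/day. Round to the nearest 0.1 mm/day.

E ≈ 13.6 mm/day

dPW/dt = +9.72 mm/day.
E = dPW/dt + P − C = (+9.72) + 20.3 − (16.4) = 13.6 mm/day.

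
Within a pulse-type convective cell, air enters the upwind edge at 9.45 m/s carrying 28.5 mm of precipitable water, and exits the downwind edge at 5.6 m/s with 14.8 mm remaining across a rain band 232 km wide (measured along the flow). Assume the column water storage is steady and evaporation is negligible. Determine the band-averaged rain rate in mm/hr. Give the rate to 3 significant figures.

Column moisture flux per unit crosswind length is F = V × PW.
Inflow: F_in = 9.45 × 28.5 = 269.325 mm·m/s
Outflow: F_out = 5.6 × 14.8 = 82.88 mm·m/s
Steady-state rate R = (F_in − F_out)/L = (269.325 − 82.88) / 232000 m = 8.036e-04 mm/s.
R = 8.036e-04 × 3600 = 2.89 mm/hr.

R ≈ 2.89 mm/hr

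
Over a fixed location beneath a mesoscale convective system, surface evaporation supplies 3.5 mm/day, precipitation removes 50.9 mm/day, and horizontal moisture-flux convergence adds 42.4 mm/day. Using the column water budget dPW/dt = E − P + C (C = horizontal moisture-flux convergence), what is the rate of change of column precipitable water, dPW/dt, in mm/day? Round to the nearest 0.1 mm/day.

dPW/dt = E − P + C = 3.5 − 50.9 + (42.4) = -5.0 mm/day.

dPW/dt ≈ -5.0 mm/day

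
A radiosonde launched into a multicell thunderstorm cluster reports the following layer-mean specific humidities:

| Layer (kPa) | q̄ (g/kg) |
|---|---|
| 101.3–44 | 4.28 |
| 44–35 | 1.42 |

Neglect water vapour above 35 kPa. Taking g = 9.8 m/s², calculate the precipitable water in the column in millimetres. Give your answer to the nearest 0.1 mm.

Precipitable water is the column-integrated vapour mass per unit area: PW = (1/g) Σ q̄ Δp, with q in kg/kg and Δp in Pa (1 kg/m² of water = 1 mm).
Layer 101.3–44 kPa: Δp = 573 hPa = 57300 Pa, q̄ = 0.00428 kg/kg → 0.00428 × 57300 / 9.8 = 25.02 mm
Layer 44–35 kPa: Δp = 90 hPa = 9000 Pa, q̄ = 0.00142 kg/kg → 0.00142 × 9000 / 9.8 = 1.30 mm
PW = 25.02 + 1.30 = 26.32 ≈ 26.3 mm.

PW ≈ 26.3 mm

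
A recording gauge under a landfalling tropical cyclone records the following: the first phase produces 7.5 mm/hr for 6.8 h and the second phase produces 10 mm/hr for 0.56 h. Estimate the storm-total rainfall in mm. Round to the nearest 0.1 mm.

Total = Σ Rᵢ Δtᵢ = 7.5 × 6.8 + 10 × 0.56
      = 51 + 5.6 = 56.6 mm.

total ≈ 56.6 mm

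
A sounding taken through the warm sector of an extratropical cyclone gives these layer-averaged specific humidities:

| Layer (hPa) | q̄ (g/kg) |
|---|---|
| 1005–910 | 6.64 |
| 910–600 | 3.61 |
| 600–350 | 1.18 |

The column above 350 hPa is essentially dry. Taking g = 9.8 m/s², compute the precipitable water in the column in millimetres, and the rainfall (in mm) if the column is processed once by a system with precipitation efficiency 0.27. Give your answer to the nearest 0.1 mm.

PW ≈ 20.9 mm; rainfall ≈ 5.6 mm

Precipitable water is the column-integrated vapour mass per unit area: PW = (1/g) Σ q̄ Δp, with q in kg/kg and Δp in Pa (1 kg/m² of water = 1 mm).
Layer 1005–910 hPa: Δp = 95 hPa = 9500 Pa, q̄ = 0.00664 kg/kg → 0.00664 × 9500 / 9.8 = 6.44 mm
Layer 910–600 hPa: Δp = 310 hPa = 31000 Pa, q̄ = 0.00361 kg/kg → 0.00361 × 31000 / 9.8 = 11.42 mm
Layer 600–350 hPa: Δp = 250 hPa = 25000 Pa, q̄ = 0.00118 kg/kg → 0.00118 × 25000 / 9.8 = 3.01 mm
PW = 6.44 + 11.42 + 3.01 = 20.87 ≈ 20.9 mm.
Rainfall = ε × PW = 0.27 × 20.9 = 5.6 mm.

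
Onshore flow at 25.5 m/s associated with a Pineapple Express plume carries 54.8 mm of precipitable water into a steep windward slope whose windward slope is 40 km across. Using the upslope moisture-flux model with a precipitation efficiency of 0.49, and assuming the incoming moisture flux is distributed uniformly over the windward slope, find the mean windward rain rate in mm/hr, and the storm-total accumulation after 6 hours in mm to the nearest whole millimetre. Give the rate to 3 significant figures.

R ≈ 61.6 mm/hr; total ≈ 370 mm

Incoming column moisture flux per unit ridge length: F = V × PW = 25.5 × 54.8 = 1397.4 mm·m/s.
Spread over the 40 km slope with efficiency ε = 0.49: R = ε·F/W = 0.49 × 1397.4 / 40000 m = 1.712e-02 mm/s.
R = 1.712e-02 × 3600 = 61.6 mm/hr.
Over 6 h: total = 61.6 × 6 = 369.6 ≈ 370 mm.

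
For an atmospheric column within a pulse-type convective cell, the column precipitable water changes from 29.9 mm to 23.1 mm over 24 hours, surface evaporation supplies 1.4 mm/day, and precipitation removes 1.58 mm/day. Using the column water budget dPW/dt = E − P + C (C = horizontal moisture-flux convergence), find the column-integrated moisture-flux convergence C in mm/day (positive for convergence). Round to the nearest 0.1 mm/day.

C ≈ -6.6 mm/day

dPW/dt = (23.1 − 29.9) mm / (24/24 day) = -6.800 mm/day.
C = dPW/dt − E + P = (-6.800) − 1.4 + 1.58 = -6.6 mm/day.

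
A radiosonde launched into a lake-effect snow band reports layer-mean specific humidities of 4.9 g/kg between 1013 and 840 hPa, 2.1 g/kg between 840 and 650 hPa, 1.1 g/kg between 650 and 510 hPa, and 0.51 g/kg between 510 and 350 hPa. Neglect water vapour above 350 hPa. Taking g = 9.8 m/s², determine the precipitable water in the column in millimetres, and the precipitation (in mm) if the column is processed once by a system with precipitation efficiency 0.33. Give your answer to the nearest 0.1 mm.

Precipitable water is the column-integrated vapour mass per unit area: PW = (1/g) Σ q̄ Δp, with q in kg/kg and Δp in Pa (1 kg/m² of water = 1 mm).
Layer 1013–840 hPa: Δp = 173 hPa = 17300 Pa, q̄ = 0.0049 kg/kg → 0.0049 × 17300 / 9.8 = 8.65 mm
Layer 840–650 hPa: Δp = 190 hPa = 19000 Pa, q̄ = 0.0021 kg/kg → 0.0021 × 19000 / 9.8 = 4.07 mm
Layer 650–510 hPa: Δp = 140 hPa = 14000 Pa, q̄ = 0.0011 kg/kg → 0.0011 × 14000 / 9.8 = 1.57 mm
Layer 510–350 hPa: Δp = 160 hPa = 16000 Pa, q̄ = 0.00051 kg/kg → 0.00051 × 16000 / 9.8 = 0.83 mm
PW = 8.65 + 4.07 + 1.57 + 0.83 = 15.12 ≈ 15.1 mm.
Precipitation = ε × PW = 0.33 × 15.1 = 5.0 mm.

PW ≈ 15.1 mm; precipitation ≈ 5.0 mm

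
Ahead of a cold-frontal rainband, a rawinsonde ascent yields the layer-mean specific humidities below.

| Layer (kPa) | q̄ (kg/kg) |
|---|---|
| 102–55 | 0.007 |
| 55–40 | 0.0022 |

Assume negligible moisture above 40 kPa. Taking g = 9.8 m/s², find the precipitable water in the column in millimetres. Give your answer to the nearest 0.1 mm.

PW ≈ 36.9 mm

Precipitable water is the column-integrated vapour mass per unit area: PW = (1/g) Σ q̄ Δp, with q in kg/kg and Δp in Pa (1 kg/m² of water = 1 mm).
Layer 102–55 kPa: Δp = 470 hPa = 47000 Pa, q̄ = 0.007 kg/kg → 0.007 × 47000 / 9.8 = 33.57 mm
Layer 55–40 kPa: Δp = 150 hPa = 15000 Pa, q̄ = 0.0022 kg/kg → 0.0022 × 15000 / 9.8 = 3.37 mm
PW = 33.57 + 3.37 = 36.94 ≈ 36.9 mm.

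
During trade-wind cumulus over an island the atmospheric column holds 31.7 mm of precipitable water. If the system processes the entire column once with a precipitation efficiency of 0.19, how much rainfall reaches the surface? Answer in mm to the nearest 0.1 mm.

rainfall ≈ 6.0 mm

Rainfall = ε × PW = 0.19 × 31.7 = 6.0 mm.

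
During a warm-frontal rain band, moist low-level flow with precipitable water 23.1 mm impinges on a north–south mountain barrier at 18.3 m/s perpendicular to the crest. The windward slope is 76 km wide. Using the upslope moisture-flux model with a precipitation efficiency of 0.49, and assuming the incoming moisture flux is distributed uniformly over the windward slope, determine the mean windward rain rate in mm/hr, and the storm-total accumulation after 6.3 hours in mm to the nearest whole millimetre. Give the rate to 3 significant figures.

R ≈ 9.81 mm/hr; total ≈ 62 mm

Incoming column moisture flux per unit ridge length: F = V × PW = 18.3 × 23.1 = 422.73 mm·m/s.
Spread over the 76 km slope with efficiency ε = 0.49: R = ε·F/W = 0.49 × 422.73 / 76000 m = 2.725e-03 mm/s.
R = 2.725e-03 × 3600 = 9.81 mm/hr.
Over 6.3 h: total = 9.81 × 6.3 = 61.803 ≈ 62 mm.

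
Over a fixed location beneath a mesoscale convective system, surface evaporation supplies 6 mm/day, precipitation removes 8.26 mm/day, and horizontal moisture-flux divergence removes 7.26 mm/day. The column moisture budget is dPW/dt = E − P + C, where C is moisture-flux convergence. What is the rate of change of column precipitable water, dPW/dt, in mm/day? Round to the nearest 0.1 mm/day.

dPW/dt ≈ -9.5 mm/day

dPW/dt = E − P + C = 6 − 8.26 + (-7.26) = -9.5 mm/day.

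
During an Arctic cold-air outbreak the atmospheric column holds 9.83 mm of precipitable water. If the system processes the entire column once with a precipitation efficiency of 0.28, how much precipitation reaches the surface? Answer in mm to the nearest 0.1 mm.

precipitation ≈ 2.8 mm

Precipitation = ε × PW = 0.28 × 9.83 = 2.8 mm.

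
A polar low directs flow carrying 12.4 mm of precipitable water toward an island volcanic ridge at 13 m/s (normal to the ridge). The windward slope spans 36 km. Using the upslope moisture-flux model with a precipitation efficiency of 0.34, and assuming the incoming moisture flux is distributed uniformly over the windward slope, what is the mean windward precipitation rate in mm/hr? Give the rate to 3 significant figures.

R ≈ 5.48 mm/hr

Incoming column moisture flux per unit ridge length: F = V × PW = 13 × 12.4 = 161.2 mm·m/s.
Spread over the 36 km slope with efficiency ε = 0.34: R = ε·F/W = 0.34 × 161.2 / 36000 m = 1.522e-03 mm/s.
R = 1.522e-03 × 3600 = 5.48 mm/hr.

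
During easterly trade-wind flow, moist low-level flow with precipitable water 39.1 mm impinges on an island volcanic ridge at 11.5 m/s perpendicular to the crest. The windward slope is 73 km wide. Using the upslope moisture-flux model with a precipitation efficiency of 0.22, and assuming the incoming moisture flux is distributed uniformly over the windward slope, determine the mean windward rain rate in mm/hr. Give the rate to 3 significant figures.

R ≈ 4.88 mm/hr

Incoming column moisture flux per unit ridge length: F = V × PW = 11.5 × 39.1 = 449.65 mm·m/s.
Spread over the 73 km slope with efficiency ε = 0.22: R = ε·F/W = 0.22 × 449.65 / 73000 m = 1.355e-03 mm/s.
R = 1.355e-03 × 3600 = 4.88 mm/hr.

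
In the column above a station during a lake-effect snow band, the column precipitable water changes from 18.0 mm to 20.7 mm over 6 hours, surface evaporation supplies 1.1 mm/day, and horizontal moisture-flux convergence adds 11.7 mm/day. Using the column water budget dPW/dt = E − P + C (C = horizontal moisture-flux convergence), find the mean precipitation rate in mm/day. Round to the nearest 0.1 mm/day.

P ≈ 2.0 mm/day

dPW/dt = (20.7 − 18.0) mm / (6/24 day) = +10.800 mm/day.
P = E + C − dPW/dt = 1.1 + (11.7) − (+10.800) = 2.0 mm/day.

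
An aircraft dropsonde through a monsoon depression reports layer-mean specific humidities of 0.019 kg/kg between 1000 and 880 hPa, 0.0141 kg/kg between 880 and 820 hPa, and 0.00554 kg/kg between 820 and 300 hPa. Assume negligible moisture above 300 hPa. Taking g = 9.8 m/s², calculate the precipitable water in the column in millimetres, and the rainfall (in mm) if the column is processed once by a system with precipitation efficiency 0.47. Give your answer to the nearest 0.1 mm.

Precipitable water is the column-integrated vapour mass per unit area: PW = (1/g) Σ q̄ Δp, with q in kg/kg and Δp in Pa (1 kg/m² of water = 1 mm).
Layer 1000–880 hPa: Δp = 120 hPa = 12000 Pa, q̄ = 0.019 kg/kg → 0.019 × 12000 / 9.8 = 23.27 mm
Layer 880–820 hPa: Δp = 60 hPa = 6000 Pa, q̄ = 0.0141 kg/kg → 0.0141 × 6000 / 9.8 = 8.63 mm
Layer 820–300 hPa: Δp = 520 hPa = 52000 Pa, q̄ = 0.00554 kg/kg → 0.00554 × 52000 / 9.8 = 29.40 mm
PW = 23.27 + 8.63 + 29.40 = 61.30 ≈ 61.3 mm.
Rainfall = ε × PW = 0.47 × 61.3 = 28.8 mm.

PW ≈ 61.3 mm; rainfall ≈ 28.8 mm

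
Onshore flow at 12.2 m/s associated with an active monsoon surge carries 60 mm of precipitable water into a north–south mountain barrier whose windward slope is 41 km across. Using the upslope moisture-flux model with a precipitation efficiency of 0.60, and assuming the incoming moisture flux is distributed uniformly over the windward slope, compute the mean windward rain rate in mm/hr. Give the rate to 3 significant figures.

Incoming column moisture flux per unit ridge length: F = V × PW = 12.2 × 60 = 732 mm·m/s.
Spread over the 41 km slope with efficiency ε = 0.60: R = ε·F/W = 0.60 × 732 / 41000 m = 1.071e-02 mm/s.
R = 1.071e-02 × 3600 = 38.6 mm/hr.

R ≈ 38.6 mm/hr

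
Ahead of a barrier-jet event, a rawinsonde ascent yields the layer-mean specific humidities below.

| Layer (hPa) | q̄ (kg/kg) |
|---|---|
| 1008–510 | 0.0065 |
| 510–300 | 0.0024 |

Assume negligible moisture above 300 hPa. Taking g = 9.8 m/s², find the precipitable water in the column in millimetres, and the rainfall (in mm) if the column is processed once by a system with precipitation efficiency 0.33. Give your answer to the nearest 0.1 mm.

PW ≈ 38.2 mm; rainfall ≈ 12.6 mm

Precipitable water is the column-integrated vapour mass per unit area: PW = (1/g) Σ q̄ Δp, with q in kg/kg and Δp in Pa (1 kg/m² of water = 1 mm).
Layer 1008–510 hPa: Δp = 498 hPa = 49800 Pa, q̄ = 0.0065 kg/kg → 0.0065 × 49800 / 9.8 = 33.03 mm
Layer 510–300 hPa: Δp = 210 hPa = 21000 Pa, q̄ = 0.0024 kg/kg → 0.0024 × 21000 / 9.8 = 5.14 mm
PW = 33.03 + 5.14 = 38.17 ≈ 38.2 mm.
Rainfall = ε × PW = 0.33 × 38.2 = 12.6 mm.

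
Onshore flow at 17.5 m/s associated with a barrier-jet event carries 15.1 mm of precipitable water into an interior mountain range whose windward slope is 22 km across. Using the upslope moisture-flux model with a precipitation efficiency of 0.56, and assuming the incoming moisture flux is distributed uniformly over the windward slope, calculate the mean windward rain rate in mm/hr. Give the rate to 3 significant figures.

Incoming column moisture flux per unit ridge length: F = V × PW = 17.5 × 15.1 = 264.25 mm·m/s.
Spread over the 22 km slope with efficiency ε = 0.56: R = ε·F/W = 0.56 × 264.25 / 22000 m = 6.726e-03 mm/s.
R = 6.726e-03 × 3600 = 24.2 mm/hr.

R ≈ 24.2 mm/hr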